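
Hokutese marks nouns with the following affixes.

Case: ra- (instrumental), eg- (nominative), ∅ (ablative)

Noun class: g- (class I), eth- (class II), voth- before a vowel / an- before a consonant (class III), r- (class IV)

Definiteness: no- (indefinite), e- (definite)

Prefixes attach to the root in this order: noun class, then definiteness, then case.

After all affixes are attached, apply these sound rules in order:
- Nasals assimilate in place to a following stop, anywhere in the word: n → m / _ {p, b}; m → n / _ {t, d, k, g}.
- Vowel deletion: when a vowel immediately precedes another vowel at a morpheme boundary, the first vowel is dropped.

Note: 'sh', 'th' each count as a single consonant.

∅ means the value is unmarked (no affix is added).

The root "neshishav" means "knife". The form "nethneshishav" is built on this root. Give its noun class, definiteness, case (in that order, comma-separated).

class II, indefinite, ablative

Segment: no-eth-neshishav.
noun class: eth- → class II.
definiteness: no- → indefinite.
case: ∅ → ablative.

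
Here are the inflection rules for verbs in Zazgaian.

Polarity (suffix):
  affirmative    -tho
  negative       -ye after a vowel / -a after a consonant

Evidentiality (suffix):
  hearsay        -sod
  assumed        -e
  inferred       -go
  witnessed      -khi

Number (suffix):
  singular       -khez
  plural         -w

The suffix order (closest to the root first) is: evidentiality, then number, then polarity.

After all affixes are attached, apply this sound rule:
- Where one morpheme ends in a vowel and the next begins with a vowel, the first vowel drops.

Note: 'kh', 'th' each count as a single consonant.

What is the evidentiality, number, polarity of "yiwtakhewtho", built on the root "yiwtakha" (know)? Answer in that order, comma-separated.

assumed, plural, affirmative

Segment: yiwtakha-e-w-tho.
evidentiality: -e → assumed.
number: -w → plural.
polarity: -tho → affirmative.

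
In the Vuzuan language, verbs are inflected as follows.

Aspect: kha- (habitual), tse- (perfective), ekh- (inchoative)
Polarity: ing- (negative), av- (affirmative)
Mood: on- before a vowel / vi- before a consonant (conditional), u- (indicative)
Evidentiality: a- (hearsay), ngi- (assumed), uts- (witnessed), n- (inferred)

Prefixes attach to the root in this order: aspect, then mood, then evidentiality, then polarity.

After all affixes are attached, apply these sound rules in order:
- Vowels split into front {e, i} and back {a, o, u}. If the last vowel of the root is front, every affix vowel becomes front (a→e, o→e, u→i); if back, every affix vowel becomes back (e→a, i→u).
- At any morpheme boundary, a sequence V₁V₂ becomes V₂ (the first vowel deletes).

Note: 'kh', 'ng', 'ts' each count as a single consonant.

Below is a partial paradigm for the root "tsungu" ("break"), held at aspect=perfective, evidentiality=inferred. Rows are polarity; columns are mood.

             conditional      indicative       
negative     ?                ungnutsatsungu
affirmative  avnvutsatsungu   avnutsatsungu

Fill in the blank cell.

Attach aspect perfective tse- → tsetsungu.
Attach mood conditional vi- (before consonant 'ts') → vitsetsungu.
Attach evidentiality inferred n- → nvitsetsungu.
Attach polarity negative ing- → ingnvitsetsungu.
Apply vowel harmony: ingnvitsetsungu → ungnvutsatsungu.
Vowel deletion: no change.

ungnvutsatsungu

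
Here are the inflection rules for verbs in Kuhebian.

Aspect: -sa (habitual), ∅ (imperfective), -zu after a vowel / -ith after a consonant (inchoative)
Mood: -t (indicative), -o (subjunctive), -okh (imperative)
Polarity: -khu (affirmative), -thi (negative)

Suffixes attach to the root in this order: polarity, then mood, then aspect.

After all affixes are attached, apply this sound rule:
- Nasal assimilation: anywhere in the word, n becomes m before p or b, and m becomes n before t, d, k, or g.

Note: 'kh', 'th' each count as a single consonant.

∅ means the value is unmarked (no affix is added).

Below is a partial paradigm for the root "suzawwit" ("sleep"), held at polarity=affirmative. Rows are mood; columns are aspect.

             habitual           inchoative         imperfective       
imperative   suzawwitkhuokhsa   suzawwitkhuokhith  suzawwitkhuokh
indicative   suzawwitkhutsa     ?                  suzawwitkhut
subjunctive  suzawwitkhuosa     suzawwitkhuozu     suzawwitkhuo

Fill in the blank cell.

suzawwitkhutith

Attach polarity affirmative -khu → suzawwitkhu.
Attach mood indicative -t → suzawwitkhut.
Attach aspect inchoative -ith (after consonant 't') → suzawwitkhutith.
Nasal assimilation: no change.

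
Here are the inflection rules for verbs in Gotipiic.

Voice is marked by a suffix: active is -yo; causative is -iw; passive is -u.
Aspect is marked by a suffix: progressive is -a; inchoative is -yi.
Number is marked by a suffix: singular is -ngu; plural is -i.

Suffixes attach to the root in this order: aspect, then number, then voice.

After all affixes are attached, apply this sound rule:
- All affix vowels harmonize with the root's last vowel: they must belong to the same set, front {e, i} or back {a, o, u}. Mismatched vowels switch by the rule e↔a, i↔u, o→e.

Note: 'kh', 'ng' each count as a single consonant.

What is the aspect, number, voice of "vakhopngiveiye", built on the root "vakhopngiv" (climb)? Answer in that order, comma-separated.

Segment: vakhopngiv-a-i-yo.
aspect: -a → progressive.
number: -i → plural.
voice: -yo → active.

progressive, plural, active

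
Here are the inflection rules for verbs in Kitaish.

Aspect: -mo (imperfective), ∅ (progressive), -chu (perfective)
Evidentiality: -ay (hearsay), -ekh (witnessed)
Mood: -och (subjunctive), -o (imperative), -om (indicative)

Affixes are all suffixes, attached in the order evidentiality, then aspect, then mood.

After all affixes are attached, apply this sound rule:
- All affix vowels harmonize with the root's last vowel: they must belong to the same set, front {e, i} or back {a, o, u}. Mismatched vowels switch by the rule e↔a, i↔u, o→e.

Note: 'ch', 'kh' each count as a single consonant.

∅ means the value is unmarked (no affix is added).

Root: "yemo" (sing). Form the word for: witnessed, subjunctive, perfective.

Attach evidentiality witnessed -ekh → yemoekh.
Attach aspect perfective -chu → yemoekhchu.
Attach mood subjunctive -och → yemoekhchuoch.
Apply vowel harmony: yemoekhchuoch → yemoakhchuoch.

yemoakhchuoch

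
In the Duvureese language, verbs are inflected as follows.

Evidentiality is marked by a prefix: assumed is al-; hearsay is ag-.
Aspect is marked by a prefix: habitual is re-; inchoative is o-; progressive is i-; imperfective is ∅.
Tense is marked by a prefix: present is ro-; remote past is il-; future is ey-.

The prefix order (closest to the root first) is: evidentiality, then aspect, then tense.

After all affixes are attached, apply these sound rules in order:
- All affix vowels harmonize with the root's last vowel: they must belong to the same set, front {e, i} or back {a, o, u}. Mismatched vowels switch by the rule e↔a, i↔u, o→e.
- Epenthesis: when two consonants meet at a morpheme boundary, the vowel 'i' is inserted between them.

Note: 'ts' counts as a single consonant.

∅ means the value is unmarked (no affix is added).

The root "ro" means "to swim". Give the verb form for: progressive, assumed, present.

Attach evidentiality assumed al- → alro.
Attach aspect progressive i- → ialro.
Attach tense present ro- → roialro.
Apply vowel harmony: roialro → roualro.
Apply epenthesis: roualro → roualiro.

roualiro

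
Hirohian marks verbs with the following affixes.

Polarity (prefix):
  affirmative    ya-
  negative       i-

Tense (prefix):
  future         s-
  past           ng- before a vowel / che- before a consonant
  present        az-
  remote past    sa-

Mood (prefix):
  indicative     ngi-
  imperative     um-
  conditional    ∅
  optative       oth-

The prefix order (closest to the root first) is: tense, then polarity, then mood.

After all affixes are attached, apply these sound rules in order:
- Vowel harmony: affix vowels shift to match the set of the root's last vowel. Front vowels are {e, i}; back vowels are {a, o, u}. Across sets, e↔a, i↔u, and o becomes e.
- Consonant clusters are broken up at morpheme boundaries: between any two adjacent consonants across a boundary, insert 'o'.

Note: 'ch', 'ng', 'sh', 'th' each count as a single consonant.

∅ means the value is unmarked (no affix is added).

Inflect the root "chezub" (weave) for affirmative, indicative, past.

Attach tense past che- (before consonant 'ch') → chechezub.
Attach polarity affirmative ya- → yachechezub.
Attach mood indicative ngi- → ngiyachechezub.
Apply vowel harmony: ngiyachechezub → nguyachachezub.
Epenthesis: no change.

nguyachachezub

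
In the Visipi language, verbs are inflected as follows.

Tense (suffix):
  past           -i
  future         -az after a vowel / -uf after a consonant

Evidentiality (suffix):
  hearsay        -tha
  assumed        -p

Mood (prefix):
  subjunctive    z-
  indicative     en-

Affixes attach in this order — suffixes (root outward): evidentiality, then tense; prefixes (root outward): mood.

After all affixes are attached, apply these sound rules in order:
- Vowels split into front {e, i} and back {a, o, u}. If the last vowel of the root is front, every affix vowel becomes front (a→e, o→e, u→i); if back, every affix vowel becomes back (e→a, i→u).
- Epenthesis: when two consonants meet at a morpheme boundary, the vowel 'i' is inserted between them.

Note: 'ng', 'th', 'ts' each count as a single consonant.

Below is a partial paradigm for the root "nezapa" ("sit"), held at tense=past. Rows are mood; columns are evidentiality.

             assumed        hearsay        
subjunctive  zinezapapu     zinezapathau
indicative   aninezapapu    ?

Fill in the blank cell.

Attach evidentiality hearsay -tha → nezapatha.
Attach tense past -i → nezapathai.
Attach mood indicative en- → ennezapathai.
Apply vowel harmony: ennezapathai → annezapathau.
Apply epenthesis: annezapathau → aninezapathau.

aninezapathau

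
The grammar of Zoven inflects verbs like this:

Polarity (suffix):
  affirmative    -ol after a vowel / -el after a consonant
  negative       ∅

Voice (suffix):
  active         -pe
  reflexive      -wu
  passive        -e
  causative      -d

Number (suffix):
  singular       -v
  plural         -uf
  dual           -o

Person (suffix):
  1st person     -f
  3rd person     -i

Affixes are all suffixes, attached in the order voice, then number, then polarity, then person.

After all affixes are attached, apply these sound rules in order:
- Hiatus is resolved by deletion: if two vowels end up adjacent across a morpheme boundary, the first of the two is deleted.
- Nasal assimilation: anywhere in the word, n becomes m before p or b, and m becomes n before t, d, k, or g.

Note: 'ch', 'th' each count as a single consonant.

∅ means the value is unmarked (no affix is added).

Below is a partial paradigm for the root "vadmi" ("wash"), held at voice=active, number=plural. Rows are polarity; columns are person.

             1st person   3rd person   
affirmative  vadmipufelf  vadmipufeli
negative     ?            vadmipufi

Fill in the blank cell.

vadmipuff

Attach voice active -pe → vadmipe.
Attach number plural -uf → vadmipeuf.
polarity = negative: zero marking, form stays vadmipeuf.
Attach person 1st person -f → vadmipeuff.
Apply vowel deletion: vadmipeuff → vadmipuff.
Nasal assimilation: no change.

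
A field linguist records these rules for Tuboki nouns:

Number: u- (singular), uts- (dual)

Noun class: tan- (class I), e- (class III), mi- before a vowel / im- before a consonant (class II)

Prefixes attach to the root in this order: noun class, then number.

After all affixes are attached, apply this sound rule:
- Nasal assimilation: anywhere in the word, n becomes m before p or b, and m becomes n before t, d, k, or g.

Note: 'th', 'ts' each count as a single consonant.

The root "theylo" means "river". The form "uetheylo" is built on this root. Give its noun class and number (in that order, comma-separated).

Segment: u-e-theylo.
noun class: e- → class III.
number: u- → singular.

class III, singular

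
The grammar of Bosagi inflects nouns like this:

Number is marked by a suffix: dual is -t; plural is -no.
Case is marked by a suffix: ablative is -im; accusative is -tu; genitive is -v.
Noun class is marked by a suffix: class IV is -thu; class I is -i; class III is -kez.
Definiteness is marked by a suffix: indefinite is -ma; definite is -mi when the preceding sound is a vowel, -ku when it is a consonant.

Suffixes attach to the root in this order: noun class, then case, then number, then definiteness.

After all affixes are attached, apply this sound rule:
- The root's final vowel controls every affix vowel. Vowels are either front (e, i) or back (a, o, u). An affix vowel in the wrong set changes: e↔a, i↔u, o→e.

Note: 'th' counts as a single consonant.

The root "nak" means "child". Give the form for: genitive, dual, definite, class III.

Attach noun class class III -kez → nakkez.
Attach case genitive -v → nakkezv.
Attach number dual -t → nakkezvt.
Attach definiteness definite -ku (after consonant 't') → nakkezvtku.
Apply vowel harmony: nakkezvtku → nakkazvtku.

nakkazvtku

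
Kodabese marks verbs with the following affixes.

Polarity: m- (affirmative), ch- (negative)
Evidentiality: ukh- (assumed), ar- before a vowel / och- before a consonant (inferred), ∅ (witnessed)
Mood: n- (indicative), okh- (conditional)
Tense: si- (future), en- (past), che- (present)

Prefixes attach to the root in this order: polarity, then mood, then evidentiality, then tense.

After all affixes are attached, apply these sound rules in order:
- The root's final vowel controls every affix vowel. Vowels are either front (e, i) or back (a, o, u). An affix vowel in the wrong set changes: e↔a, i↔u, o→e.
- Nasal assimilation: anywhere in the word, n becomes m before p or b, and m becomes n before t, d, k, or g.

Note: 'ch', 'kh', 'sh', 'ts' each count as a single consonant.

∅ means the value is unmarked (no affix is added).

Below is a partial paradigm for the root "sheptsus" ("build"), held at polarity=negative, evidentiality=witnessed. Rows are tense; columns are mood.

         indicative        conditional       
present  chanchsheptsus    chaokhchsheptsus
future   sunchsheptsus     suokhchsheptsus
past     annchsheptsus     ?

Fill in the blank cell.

Attach polarity negative ch- → chsheptsus.
Attach mood conditional okh- → okhchsheptsus.
evidentiality = witnessed: zero marking, form stays okhchsheptsus.
Attach tense past en- → enokhchsheptsus.
Apply vowel harmony: enokhchsheptsus → anokhchsheptsus.
Nasal assimilation: no change.

anokhchsheptsus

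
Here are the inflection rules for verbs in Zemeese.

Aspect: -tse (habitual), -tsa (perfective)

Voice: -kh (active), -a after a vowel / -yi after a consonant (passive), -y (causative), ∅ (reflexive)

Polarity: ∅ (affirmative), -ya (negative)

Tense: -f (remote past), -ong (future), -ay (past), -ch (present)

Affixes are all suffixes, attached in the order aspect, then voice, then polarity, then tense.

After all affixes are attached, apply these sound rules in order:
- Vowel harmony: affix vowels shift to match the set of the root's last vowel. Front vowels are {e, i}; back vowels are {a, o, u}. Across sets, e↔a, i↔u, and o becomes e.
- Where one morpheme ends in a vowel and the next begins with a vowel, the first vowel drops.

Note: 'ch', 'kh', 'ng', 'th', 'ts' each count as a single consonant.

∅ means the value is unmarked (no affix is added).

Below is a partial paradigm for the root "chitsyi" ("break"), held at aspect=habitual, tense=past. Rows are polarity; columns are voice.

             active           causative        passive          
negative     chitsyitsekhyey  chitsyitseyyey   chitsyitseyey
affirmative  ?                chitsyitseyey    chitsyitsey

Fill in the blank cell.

Attach aspect habitual -tse → chitsyitse.
Attach voice active -kh → chitsyitsekh.
polarity = affirmative: zero marking, form stays chitsyitsekh.
Attach tense past -ay → chitsyitsekhay.
Apply vowel harmony: chitsyitsekhay → chitsyitsekhey.
Vowel deletion: no change.

chitsyitsekhey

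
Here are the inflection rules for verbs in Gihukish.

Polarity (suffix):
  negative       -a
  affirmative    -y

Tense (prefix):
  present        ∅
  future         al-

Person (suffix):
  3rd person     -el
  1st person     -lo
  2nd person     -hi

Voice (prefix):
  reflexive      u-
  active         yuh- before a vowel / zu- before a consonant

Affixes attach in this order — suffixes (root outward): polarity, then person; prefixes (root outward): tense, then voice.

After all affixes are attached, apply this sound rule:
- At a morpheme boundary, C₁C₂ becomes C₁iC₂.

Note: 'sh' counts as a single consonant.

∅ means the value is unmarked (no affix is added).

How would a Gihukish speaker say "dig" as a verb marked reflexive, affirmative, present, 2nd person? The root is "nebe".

tense = present: zero marking, form stays nebe.
Attach polarity affirmative -y → nebey.
Attach voice reflexive u- → unebey.
Attach person 2nd person -hi → unebeyhi.
Apply epenthesis: unebeyhi → unebeyihi.

unebeyihi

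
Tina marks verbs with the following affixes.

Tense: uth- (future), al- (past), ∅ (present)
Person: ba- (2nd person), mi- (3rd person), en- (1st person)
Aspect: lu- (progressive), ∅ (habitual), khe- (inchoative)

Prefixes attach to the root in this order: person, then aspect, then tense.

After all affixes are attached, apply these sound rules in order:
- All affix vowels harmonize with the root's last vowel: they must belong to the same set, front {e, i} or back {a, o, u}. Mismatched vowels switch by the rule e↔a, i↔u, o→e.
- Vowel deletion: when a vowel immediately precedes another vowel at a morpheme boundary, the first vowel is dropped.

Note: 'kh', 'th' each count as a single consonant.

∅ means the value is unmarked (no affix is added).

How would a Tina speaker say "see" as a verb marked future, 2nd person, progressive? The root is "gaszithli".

Attach person 2nd person ba- → bagaszithli.
Attach aspect progressive lu- → lubagaszithli.
Attach tense future uth- → uthlubagaszithli.
Apply vowel harmony: uthlubagaszithli → ithlibegaszithli.
Vowel deletion: no change.

ithlibegaszithli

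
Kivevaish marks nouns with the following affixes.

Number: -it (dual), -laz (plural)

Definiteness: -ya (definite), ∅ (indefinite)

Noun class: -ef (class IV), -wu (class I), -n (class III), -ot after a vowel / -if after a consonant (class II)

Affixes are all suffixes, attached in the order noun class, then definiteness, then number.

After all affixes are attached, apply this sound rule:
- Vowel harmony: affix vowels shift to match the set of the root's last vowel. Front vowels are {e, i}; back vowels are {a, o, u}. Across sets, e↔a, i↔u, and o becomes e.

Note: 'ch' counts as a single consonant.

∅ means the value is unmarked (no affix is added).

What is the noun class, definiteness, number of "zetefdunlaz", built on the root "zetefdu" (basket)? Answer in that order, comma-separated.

Segment: zetefdu-n-laz.
noun class: -n → class III.
definiteness: ∅ → indefinite.
number: -laz → plural.

class III, indefinite, plural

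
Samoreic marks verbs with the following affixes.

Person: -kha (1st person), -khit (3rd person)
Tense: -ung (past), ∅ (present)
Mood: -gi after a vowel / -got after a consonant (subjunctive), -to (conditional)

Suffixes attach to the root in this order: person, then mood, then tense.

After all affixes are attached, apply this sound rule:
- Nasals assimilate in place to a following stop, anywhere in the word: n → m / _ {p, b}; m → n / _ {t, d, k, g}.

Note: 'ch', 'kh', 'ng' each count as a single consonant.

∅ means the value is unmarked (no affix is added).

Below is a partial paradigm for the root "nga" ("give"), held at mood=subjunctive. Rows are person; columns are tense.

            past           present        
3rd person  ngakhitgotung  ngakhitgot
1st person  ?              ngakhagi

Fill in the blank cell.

Attach person 1st person -kha → ngakha.
Attach mood subjunctive -gi (after vowel 'a') → ngakhagi.
Attach tense past -ung → ngakhagiung.
Nasal assimilation: no change.

ngakhagiung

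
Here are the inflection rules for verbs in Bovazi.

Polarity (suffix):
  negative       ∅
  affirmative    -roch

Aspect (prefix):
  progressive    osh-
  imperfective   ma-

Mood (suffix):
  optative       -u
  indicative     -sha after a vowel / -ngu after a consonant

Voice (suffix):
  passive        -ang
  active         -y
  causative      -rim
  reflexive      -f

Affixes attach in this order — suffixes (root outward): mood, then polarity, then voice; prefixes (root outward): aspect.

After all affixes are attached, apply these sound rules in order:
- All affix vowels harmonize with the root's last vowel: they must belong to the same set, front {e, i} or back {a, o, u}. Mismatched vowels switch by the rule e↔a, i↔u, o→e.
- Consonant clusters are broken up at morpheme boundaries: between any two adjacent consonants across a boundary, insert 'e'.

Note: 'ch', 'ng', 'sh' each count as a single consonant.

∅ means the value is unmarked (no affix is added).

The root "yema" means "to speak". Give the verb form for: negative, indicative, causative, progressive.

Attach mood indicative -sha (after vowel 'a') → yemasha.
Attach aspect progressive osh- → oshyemasha.
polarity = negative: zero marking, form stays oshyemasha.
Attach voice causative -rim → oshyemasharim.
Apply vowel harmony: oshyemasharim → oshyemasharum.
Apply epenthesis: oshyemasharum → osheyemasharum.

osheyemasharum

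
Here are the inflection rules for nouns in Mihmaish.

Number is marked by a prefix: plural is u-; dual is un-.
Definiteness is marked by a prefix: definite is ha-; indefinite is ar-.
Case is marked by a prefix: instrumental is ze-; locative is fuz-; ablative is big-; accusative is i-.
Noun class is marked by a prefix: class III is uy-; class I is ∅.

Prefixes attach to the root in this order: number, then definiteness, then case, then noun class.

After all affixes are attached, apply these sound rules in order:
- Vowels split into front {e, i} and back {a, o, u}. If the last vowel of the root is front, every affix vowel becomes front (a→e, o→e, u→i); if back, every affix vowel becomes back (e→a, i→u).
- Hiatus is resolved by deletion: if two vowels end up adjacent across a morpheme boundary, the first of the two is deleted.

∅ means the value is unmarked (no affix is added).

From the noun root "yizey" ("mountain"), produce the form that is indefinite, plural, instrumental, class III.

Attach number plural u- → uyizey.
Attach definiteness indefinite ar- → aruyizey.
Attach case instrumental ze- → zearuyizey.
Attach noun class class III uy- → uyzearuyizey.
Apply vowel harmony: uyzearuyizey → iyzeeriyizey.
Apply vowel deletion: iyzeeriyizey → iyzeriyizey.

iyzeriyizey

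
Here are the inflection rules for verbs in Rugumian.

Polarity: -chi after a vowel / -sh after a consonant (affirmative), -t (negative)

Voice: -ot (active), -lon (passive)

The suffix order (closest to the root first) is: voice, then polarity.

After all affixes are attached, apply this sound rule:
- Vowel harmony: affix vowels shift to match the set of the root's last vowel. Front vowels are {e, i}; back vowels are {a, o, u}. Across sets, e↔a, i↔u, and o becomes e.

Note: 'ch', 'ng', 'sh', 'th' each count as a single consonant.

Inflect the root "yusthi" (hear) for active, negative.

yusthiett

Attach voice active -ot → yusthiot.
Attach polarity negative -t → yusthiott.
Apply vowel harmony: yusthiott → yusthiett.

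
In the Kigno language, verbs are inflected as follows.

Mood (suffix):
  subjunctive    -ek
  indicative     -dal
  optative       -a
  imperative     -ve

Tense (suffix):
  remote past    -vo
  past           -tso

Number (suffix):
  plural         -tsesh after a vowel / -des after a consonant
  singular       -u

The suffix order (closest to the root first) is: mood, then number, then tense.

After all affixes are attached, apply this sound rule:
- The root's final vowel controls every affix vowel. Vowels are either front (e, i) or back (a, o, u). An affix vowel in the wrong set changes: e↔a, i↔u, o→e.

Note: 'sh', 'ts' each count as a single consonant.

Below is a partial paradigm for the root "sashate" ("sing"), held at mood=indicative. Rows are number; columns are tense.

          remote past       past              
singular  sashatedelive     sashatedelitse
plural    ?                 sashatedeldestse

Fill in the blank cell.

sashatedeldesve

Attach mood indicative -dal → sashatedal.
Attach number plural -des (after consonant 'l') → sashatedaldes.
Attach tense remote past -vo → sashatedaldesvo.
Apply vowel harmony: sashatedaldesvo → sashatedeldesve.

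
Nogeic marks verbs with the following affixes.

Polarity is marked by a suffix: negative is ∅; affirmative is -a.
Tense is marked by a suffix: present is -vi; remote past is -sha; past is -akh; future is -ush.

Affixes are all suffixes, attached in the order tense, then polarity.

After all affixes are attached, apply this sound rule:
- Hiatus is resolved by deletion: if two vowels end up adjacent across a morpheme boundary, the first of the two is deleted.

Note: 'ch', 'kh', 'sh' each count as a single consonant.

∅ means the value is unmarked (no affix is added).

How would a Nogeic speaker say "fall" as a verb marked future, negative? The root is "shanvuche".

Attach tense future -ush → shanvucheush.
polarity = negative: zero marking, form stays shanvucheush.
Apply vowel deletion: shanvucheush → shanvuchush.

shanvuchush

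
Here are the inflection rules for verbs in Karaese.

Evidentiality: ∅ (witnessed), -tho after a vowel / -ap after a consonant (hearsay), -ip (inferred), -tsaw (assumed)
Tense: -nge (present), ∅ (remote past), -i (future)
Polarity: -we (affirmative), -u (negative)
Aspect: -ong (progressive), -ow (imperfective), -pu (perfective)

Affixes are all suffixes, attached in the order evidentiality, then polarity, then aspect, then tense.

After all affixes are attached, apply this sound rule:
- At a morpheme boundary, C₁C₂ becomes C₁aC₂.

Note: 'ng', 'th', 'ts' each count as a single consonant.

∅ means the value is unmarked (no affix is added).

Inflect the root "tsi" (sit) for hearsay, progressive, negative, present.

tsithouongange

Attach evidentiality hearsay -tho (after vowel 'i') → tsitho.
Attach polarity negative -u → tsithou.
Attach aspect progressive -ong → tsithouong.
Attach tense present -nge → tsithouongnge.
Apply epenthesis: tsithouongnge → tsithouongange.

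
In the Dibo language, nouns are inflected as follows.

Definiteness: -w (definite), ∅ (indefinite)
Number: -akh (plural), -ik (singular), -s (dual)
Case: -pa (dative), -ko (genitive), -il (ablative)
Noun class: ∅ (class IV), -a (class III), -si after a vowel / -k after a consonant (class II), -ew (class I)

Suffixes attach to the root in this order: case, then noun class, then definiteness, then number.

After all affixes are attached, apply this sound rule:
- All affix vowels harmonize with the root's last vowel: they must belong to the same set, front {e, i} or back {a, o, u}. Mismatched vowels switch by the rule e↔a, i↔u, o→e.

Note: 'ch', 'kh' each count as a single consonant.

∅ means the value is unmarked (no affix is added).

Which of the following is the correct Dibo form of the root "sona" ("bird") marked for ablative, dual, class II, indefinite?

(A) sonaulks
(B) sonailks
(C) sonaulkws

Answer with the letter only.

Attach case ablative -il → sonail.
Attach noun class class II -k (after consonant 'l') → sonailk.
definiteness = indefinite: zero marking, form stays sonailk.
Attach number dual -s → sonailks.
Apply vowel harmony: sonailks → sonaulks.
So the correct form is sonaulks, option (A).
(C) sonaulkws is wrong: it uses definite instead of indefinite for definiteness.
(B) sonailks is wrong: it fails to apply the sound rule(s).

A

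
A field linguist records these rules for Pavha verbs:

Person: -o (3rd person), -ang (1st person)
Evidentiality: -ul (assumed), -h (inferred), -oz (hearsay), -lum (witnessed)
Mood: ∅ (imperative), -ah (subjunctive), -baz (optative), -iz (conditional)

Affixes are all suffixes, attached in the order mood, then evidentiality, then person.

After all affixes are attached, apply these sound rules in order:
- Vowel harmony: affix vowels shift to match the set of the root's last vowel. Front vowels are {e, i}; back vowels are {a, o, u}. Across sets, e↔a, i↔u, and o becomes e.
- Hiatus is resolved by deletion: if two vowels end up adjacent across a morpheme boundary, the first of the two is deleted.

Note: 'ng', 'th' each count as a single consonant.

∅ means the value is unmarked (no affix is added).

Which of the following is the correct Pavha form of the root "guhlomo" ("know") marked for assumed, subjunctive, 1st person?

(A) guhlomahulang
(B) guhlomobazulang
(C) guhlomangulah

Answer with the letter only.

A

Attach mood subjunctive -ah → guhlomoah.
Attach evidentiality assumed -ul → guhlomoahul.
Attach person 1st person -ang → guhlomoahulang.
Vowel harmony: no change.
Apply vowel deletion: guhlomoahulang → guhlomahulang.
So the correct form is guhlomahulang, option (A).
(C) guhlomangulah is wrong: it has the affixes in the wrong order.
(B) guhlomobazulang is wrong: it uses optative instead of subjunctive for mood.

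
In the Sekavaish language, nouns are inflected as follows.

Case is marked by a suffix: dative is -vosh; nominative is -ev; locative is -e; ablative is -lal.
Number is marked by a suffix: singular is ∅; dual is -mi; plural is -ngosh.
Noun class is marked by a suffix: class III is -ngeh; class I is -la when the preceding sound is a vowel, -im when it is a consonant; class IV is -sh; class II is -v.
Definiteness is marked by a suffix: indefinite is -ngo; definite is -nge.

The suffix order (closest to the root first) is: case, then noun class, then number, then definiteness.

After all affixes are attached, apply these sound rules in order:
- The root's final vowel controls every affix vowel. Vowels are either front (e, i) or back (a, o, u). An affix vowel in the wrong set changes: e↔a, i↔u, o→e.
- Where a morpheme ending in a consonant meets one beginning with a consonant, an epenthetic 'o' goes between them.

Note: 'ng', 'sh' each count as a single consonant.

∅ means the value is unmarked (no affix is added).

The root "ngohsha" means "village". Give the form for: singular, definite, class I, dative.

ngohshavoshumonga

Attach case dative -vosh → ngohshavosh.
Attach noun class class I -im (after consonant 'sh') → ngohshavoshim.
number = singular: zero marking, form stays ngohshavoshim.
Attach definiteness definite -nge → ngohshavoshimnge.
Apply vowel harmony: ngohshavoshimnge → ngohshavoshumnga.
Apply epenthesis: ngohshavoshumnga → ngohshavoshumonga.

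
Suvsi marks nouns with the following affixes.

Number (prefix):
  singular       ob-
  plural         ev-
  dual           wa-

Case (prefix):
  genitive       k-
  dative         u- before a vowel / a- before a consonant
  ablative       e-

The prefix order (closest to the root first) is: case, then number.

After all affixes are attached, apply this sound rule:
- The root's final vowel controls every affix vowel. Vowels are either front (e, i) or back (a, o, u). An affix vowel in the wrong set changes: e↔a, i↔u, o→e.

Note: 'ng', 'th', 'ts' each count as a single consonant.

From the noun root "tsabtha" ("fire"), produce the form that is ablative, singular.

Attach case ablative e- → etsabtha.
Attach number singular ob- → obetsabtha.
Apply vowel harmony: obetsabtha → obatsabtha.

obatsabtha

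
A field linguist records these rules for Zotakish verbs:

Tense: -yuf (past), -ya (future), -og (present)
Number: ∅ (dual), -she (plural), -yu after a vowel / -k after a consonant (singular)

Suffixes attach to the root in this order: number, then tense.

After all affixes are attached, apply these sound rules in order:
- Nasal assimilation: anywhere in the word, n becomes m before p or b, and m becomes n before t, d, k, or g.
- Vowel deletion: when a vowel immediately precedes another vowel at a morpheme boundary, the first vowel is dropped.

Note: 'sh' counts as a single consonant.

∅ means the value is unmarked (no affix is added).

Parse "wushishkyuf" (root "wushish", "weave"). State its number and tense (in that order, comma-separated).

singular, past

Segment: wushish-k-yuf.
number: -yu/k → singular.
tense: -yuf → past.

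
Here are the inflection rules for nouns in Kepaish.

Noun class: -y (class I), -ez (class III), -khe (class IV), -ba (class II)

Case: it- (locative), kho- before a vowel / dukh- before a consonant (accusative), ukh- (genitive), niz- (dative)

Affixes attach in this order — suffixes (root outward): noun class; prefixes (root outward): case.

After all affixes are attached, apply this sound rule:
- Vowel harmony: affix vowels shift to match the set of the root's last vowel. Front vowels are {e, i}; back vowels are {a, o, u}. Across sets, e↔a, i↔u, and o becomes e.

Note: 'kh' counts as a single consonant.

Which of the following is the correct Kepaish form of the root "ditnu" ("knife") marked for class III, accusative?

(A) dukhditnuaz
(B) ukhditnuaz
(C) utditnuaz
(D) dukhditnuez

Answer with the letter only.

A

Attach noun class class III -ez → ditnuez.
Attach case accusative dukh- (before consonant 'd') → dukhditnuez.
Apply vowel harmony: dukhditnuez → dukhditnuaz.
So the correct form is dukhditnuaz, option (A).
(D) dukhditnuez is wrong: it fails to apply the sound rule(s).
(C) utditnuaz is wrong: it uses locative instead of accusative for case.
(B) ukhditnuaz is wrong: it uses genitive instead of accusative for case.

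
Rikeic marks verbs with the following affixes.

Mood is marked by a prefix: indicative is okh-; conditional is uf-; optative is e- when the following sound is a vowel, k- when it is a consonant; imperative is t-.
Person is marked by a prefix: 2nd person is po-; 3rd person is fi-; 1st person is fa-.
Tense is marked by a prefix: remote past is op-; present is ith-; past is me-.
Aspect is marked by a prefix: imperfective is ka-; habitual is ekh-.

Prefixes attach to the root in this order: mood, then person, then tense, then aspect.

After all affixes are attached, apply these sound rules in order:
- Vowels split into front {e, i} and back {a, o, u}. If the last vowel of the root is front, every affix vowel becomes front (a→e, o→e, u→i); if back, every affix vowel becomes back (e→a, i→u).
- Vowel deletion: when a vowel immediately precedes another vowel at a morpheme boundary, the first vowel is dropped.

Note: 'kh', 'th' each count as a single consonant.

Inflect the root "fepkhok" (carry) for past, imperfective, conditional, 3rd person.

kamafuffepkhok

Attach mood conditional uf- → uffepkhok.
Attach person 3rd person fi- → fiuffepkhok.
Attach tense past me- → mefiuffepkhok.
Attach aspect imperfective ka- → kamefiuffepkhok.
Apply vowel harmony: kamefiuffepkhok → kamafuuffepkhok.
Apply vowel deletion: kamafuuffepkhok → kamafuffepkhok.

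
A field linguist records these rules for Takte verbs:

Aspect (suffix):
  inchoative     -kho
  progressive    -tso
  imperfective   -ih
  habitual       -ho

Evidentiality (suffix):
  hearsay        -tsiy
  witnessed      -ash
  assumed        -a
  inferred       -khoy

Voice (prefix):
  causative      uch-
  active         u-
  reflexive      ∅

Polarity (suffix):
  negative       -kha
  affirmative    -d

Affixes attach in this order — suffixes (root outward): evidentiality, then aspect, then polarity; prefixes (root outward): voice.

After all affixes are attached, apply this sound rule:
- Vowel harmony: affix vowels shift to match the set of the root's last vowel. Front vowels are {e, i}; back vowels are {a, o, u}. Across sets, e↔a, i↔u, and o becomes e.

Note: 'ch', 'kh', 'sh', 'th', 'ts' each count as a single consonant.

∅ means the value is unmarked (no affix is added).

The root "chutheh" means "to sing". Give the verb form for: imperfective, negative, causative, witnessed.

ichchutheheshihkhe

Attach voice causative uch- → uchchutheh.
Attach evidentiality witnessed -ash → uchchuthehash.
Attach aspect imperfective -ih → uchchuthehashih.
Attach polarity negative -kha → uchchuthehashihkha.
Apply vowel harmony: uchchuthehashihkha → ichchutheheshihkhe.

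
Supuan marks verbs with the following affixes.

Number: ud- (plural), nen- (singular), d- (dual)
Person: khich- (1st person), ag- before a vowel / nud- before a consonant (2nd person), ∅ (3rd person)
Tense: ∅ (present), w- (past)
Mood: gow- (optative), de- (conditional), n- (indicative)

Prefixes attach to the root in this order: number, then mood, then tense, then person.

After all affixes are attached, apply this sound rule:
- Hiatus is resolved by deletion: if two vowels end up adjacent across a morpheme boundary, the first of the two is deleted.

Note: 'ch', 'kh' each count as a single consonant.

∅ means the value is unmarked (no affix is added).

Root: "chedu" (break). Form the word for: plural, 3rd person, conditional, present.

Attach number plural ud- → udchedu.
Attach mood conditional de- → deudchedu.
tense = present: zero marking, form stays deudchedu.
person = 3rd person: zero marking, form stays deudchedu.
Apply vowel deletion: deudchedu → dudchedu.

dudchedu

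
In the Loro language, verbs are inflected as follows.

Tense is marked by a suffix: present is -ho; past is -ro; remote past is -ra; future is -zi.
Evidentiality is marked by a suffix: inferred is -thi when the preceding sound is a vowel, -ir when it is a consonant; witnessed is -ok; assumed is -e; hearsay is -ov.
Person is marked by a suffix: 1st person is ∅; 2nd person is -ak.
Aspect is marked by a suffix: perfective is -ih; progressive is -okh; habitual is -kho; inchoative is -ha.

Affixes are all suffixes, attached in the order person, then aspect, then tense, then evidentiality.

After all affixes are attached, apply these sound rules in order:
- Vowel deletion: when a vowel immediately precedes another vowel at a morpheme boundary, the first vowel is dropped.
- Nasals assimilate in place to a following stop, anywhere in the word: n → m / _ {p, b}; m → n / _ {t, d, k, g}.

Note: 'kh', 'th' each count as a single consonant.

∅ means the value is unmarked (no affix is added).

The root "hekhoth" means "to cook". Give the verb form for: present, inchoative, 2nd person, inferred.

Attach person 2nd person -ak → hekhothak.
Attach aspect inchoative -ha → hekhothakha.
Attach tense present -ho → hekhothakhaho.
Attach evidentiality inferred -thi (after vowel 'o') → hekhothakhahothi.
Vowel deletion: no change.
Nasal assimilation: no change.

hekhothakhahothi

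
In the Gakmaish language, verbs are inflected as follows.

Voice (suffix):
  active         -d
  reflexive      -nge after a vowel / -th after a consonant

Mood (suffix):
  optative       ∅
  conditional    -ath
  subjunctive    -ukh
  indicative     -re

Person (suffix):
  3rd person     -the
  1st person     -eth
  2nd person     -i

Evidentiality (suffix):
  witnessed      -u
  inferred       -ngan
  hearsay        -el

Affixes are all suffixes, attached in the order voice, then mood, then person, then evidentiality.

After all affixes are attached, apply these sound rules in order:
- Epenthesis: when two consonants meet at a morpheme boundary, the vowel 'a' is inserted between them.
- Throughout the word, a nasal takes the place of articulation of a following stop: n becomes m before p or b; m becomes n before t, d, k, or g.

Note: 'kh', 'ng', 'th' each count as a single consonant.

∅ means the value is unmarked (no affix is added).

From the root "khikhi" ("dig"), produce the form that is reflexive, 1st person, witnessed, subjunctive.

khikhingeukhethu

Attach voice reflexive -nge (after vowel 'i') → khikhinge.
Attach mood subjunctive -ukh → khikhingeukh.
Attach person 1st person -eth → khikhingeukheth.
Attach evidentiality witnessed -u → khikhingeukhethu.
Epenthesis: no change.
Nasal assimilation: no change.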